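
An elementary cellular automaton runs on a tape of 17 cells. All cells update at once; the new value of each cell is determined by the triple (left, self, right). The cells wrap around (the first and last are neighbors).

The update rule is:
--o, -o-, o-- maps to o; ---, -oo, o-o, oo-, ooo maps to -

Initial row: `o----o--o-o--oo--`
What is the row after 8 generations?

oo--ooooo-ooo--oo
--oo---------oo--
-o--o-------o--o-
oooooo-----oooooo
------o---o------
-----ooo-ooo-----
----o-------o----
---ooo-----ooo---

---ooo-----ooo---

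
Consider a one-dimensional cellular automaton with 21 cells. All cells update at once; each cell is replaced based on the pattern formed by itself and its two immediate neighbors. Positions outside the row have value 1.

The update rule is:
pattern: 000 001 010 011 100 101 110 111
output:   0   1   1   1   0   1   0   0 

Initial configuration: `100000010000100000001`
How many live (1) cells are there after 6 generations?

generation 1: 000000110001100000011
generation 2: 000001100011000000110
generation 3: 000011000110000001101
generation 4: 000110001100000011011
generation 5: 001100011000000110110
generation 6: 011000110000001101101
count of 1: 9

9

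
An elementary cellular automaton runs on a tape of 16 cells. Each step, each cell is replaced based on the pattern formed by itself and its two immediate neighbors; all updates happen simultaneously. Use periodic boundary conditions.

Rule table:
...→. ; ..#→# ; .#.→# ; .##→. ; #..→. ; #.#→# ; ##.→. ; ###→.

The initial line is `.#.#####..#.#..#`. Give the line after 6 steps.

###......####.##
........#....#..
.......##...##..
......#....#....
.....##...##....
....#....#......

....#....#......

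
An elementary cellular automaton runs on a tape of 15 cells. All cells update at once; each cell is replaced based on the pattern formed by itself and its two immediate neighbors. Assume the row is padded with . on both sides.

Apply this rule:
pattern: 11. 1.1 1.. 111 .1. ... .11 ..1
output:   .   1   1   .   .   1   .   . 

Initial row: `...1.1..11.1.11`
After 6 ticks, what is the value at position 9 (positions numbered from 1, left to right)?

.

11..1.1...1.1..
..1..1.11..1.11
1..1..1..1..1..
.1..1..1..1..11
..1..1..1..1...
1..1..1..1..111
position 9 holds .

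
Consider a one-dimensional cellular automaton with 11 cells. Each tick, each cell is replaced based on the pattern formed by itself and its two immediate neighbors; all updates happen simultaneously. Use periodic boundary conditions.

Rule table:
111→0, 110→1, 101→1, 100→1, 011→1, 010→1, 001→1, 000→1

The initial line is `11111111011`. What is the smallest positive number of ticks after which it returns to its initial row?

00000001110
11111111011

2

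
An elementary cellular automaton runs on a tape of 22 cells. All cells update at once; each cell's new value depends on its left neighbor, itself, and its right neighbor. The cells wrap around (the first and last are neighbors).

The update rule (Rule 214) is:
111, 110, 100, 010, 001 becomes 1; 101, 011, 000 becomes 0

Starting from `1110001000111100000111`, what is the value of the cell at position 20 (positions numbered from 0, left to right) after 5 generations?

1111011101011110001011
1111001101001111011001
1111110101110111001110
0111110100110011110110
1011110111011101110011
position 20 holds 1

1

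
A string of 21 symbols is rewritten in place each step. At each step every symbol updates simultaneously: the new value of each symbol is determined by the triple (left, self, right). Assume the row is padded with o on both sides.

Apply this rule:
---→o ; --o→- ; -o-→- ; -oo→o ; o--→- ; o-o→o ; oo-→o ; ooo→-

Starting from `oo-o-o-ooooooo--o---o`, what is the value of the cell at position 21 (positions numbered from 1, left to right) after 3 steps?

step 1: -oo-o-oo-----o----o-o
step 2: oooo-ooo-ooo---oo--oo
step 3: ---ooo-ooo-o-o-oo--o-
position 21 holds -

-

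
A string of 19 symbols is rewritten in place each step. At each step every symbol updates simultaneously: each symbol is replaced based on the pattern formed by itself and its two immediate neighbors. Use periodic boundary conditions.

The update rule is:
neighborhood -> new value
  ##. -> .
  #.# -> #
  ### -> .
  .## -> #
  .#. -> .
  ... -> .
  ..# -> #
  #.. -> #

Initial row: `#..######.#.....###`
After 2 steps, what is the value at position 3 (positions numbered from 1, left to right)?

.

.###.....#.#...##..
##..#...#.#.#.##.#.
position 3 holds .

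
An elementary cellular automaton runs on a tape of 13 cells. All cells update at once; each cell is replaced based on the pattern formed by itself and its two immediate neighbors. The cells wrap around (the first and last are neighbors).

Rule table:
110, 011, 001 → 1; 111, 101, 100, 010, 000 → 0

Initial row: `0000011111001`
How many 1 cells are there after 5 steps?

0000110001010
0001110010000
0011010100000
0111000000000
1101000000000
count of 1: 3

3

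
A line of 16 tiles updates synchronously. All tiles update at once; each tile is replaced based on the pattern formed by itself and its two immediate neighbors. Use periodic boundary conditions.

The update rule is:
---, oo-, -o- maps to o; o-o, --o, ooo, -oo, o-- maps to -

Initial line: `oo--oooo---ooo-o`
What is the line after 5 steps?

-o-o-o-o-o-o-o-o

step 1: -o-----o-o---o--
step 2: -o-ooo-o-o-o-o-o
step 3: -o---o-o-o-o-o-o
step 4: -o-o-o-o-o-o-o-o
step 5: -o-o-o-o-o-o-o-o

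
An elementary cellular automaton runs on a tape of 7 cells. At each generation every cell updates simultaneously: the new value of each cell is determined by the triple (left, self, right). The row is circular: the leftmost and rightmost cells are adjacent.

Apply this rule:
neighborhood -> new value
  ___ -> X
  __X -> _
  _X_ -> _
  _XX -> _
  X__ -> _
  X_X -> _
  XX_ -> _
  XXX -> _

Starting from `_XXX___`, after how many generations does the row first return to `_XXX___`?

generation 1: _____XX
generation 2: _XXX___

2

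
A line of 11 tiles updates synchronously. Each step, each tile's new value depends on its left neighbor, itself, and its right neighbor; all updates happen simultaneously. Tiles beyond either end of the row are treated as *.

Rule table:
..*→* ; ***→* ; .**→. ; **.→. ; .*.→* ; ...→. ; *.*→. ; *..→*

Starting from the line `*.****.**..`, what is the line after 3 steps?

..*******..

step 1: ...**....**
step 2: *.*..*..*.*
step 3: ..*******..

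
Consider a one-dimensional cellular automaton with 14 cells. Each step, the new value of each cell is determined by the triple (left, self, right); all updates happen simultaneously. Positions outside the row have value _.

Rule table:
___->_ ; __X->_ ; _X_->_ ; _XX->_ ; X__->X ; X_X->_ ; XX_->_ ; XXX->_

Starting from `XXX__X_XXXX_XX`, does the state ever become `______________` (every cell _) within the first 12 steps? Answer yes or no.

___X__________
____X_________
_____X________
______X_______
_______X______
________X_____
_________X____
__________X___
___________X__
____________X_
_____________X
______________
all cells are _ at step 12

yes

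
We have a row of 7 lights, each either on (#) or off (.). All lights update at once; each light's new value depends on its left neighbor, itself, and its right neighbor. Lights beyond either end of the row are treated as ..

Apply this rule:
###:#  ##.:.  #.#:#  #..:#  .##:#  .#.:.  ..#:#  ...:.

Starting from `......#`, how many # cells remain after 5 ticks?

.....#.
....#.#
...#.#.
..#.#.#
.#.#.#.
count of #: 3

3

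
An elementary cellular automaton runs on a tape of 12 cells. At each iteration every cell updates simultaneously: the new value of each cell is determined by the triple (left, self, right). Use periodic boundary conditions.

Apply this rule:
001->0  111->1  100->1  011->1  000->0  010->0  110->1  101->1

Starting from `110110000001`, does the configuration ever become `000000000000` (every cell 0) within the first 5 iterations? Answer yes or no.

iteration 1: 111111000001
iteration 2: 111111100001
iteration 3: 111111110001
iteration 4: 111111111001
iteration 5: 111111111101
iteration 5 is 111111111101, still not uniform 0

no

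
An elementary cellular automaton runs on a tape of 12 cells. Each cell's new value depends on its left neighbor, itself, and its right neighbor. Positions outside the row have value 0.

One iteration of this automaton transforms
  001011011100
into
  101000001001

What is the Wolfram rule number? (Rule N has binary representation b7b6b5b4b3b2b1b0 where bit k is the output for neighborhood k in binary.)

position 8: 111 → 1  (bit 7 = 1)
position 5: 110 → 0  (bit 6 = 0)
position 3: 101 → 0  (bit 5 = 0)
position 10: 100 → 0  (bit 4 = 0)
position 4: 011 → 0  (bit 3 = 0)
position 2: 010 → 1  (bit 2 = 1)
position 1: 001 → 0  (bit 1 = 0)
position 0: 000 → 1  (bit 0 = 1)
bits b7..b0 = 10000101 = 133

133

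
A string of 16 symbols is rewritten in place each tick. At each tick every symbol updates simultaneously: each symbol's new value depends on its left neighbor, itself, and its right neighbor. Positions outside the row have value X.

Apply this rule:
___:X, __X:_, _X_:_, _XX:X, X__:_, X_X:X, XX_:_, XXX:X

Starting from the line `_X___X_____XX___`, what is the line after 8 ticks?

__XXXXXXXXX_XXXX

X__X___XXX_X__X_
_____X_XX_X____X
_XXX__XX_X__XX_X
XXX___X_X___X_XX
XX__X__X__X__XXX
X____________XXX
__XXXXXXXXXX_XXX
__XXXXXXXXX_XXXX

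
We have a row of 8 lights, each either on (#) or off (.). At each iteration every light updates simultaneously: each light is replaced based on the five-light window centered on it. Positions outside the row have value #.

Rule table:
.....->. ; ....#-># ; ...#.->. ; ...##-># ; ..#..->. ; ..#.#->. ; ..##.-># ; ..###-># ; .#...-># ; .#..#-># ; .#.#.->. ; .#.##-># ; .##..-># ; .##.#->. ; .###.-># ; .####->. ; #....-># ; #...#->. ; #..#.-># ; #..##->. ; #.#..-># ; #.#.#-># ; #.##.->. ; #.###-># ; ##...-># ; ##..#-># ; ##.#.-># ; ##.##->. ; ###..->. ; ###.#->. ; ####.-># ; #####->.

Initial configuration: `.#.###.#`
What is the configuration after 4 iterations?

.#####..

#####..#
...#.#.#
#....###
.#####..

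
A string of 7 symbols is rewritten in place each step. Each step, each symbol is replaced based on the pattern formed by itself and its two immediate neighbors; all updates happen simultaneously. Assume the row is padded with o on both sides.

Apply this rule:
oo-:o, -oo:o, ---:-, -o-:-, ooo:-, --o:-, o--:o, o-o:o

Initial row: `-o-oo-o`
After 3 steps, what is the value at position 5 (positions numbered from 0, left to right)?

step 1: o-ooooo
step 2: ooo----
step 3: --oo---
position 5 holds -

-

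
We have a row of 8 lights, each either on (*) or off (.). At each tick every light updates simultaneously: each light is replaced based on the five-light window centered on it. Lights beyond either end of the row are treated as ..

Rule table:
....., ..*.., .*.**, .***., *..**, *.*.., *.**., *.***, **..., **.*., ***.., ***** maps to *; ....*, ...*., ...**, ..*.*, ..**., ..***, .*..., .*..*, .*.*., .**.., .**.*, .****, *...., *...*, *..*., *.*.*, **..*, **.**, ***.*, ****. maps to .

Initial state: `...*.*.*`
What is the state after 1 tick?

*......*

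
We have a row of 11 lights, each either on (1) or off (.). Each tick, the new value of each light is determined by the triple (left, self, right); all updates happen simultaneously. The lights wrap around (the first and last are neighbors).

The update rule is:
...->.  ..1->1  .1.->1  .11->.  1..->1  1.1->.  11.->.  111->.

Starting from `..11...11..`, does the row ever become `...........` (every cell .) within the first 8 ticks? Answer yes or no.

yes

.1..1.1..1.
11111.11111
...........
all cells are . at tick 3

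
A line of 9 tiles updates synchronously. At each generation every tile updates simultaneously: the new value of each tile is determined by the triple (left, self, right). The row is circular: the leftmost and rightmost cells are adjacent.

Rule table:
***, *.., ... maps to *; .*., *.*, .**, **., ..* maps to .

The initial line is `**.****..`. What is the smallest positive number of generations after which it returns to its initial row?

3

generation 1: ....**.*.
generation 2: ***.....*
generation 3: **.****..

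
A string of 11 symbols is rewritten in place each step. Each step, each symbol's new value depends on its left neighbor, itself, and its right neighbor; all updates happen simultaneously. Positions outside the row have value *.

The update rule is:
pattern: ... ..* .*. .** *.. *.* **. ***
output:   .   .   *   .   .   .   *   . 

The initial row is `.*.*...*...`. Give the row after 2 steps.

step 1: .*.*...*...  (fixed point — unchanged through step 2)

.*.*...*...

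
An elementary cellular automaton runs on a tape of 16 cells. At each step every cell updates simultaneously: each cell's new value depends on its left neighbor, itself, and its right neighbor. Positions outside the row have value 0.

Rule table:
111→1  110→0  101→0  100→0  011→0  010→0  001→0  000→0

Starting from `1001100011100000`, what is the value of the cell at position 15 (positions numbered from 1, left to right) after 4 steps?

0000000001000000
0000000000000000
0000000000000000  (fixed point — unchanged through step 4)
position 15 holds 0

0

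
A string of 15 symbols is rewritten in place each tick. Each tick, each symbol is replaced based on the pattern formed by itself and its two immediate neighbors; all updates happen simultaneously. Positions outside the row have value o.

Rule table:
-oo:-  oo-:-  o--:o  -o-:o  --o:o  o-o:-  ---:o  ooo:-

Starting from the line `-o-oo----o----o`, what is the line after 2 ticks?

-oooo----------

tick 1: -o---ooooooooo-
tick 2: -oooo----------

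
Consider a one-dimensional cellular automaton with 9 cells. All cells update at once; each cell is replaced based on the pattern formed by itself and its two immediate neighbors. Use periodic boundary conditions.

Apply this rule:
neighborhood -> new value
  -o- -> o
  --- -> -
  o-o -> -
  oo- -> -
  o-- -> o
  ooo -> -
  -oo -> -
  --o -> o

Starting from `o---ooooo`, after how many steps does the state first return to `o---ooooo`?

4

-o-o-----
oo-oo----
-----o--o
o---ooooo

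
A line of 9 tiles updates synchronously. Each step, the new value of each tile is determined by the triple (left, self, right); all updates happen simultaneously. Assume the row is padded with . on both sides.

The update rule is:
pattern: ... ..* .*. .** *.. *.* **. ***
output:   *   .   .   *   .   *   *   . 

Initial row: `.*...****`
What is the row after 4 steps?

...*.*..*
**..*....
**....***
**.**.*.*

**.**.*.*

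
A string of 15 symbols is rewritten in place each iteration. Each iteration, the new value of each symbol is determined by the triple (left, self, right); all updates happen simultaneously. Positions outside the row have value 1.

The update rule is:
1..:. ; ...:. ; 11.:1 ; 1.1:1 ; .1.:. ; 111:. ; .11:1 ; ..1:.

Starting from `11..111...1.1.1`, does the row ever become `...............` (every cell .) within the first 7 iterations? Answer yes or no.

no

.1..1.1....1.11
1....1......11.
1...........111
1...........1..
1..............
1..............  (fixed point — unchanged through iteration 7)
iteration 7 is 1.............., still not uniform .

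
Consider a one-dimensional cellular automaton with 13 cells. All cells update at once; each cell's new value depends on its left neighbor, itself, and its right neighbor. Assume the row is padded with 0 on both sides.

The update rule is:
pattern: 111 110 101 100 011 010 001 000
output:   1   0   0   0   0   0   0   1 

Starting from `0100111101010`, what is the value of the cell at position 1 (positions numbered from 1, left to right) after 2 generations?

0000011000000
1111000011111
position 1 holds 1

1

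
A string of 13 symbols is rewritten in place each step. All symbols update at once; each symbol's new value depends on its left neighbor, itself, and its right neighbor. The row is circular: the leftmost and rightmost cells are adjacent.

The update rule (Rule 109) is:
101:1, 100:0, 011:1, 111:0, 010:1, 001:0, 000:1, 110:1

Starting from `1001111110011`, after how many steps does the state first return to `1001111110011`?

1001000010010
1001011010011
1001111110010
1001000010011
1001011010010
1001111110011

6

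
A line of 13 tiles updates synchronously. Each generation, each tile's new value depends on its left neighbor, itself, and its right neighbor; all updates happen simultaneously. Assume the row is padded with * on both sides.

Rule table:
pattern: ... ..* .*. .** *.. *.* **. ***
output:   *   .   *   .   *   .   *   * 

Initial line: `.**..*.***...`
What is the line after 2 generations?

..**.*..****.
*..*.**..***.

*..*.**..***.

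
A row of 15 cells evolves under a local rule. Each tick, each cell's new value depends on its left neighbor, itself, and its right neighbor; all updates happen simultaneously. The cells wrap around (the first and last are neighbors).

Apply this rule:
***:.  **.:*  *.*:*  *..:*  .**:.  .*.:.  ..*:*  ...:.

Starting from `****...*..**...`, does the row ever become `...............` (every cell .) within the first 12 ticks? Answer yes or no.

...**.*.**.**.*
*.*.**.*.**.**.
.*.*.**.*.**.**
*.*.*.**.*.**.*
**.*.*.**.*.**.
.**.*.*.**.*.**
*.**.*.*.**.*.*
**.**.*.*.**.*.
.**.**.*.*.**.*
*.**.**.*.*.**.
.*.**.**.*.*.**
*.*.**.**.*.*.*
tick 12 is *.*.**.**.*.*.*, still not uniform .

no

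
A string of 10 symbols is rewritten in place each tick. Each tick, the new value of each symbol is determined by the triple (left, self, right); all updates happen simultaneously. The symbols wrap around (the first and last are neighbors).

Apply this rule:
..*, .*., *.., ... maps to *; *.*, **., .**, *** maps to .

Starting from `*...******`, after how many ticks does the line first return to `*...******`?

2

tick 1: .***......
tick 2: *...******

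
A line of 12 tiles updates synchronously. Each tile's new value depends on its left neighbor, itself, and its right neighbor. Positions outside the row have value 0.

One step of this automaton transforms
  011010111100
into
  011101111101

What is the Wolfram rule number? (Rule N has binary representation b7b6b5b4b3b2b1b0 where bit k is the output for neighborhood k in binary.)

position 7: 111 → 1  (bit 7 = 1)
position 2: 110 → 1  (bit 6 = 1)
position 3: 101 → 1  (bit 5 = 1)
position 10: 100 → 0  (bit 4 = 0)
position 1: 011 → 1  (bit 3 = 1)
position 4: 010 → 0  (bit 2 = 0)
position 0: 001 → 0  (bit 1 = 0)
position 11: 000 → 1  (bit 0 = 1)
bits b7..b0 = 11101001 = 233

233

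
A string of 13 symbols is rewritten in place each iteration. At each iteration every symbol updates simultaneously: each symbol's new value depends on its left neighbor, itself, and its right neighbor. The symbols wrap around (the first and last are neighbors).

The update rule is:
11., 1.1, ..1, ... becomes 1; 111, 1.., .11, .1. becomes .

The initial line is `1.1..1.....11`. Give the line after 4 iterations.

11..1..1111..
.1.1..1...1.1
1.1..1..11.1.
.1..1..1.11.1

.1..1..1.11.1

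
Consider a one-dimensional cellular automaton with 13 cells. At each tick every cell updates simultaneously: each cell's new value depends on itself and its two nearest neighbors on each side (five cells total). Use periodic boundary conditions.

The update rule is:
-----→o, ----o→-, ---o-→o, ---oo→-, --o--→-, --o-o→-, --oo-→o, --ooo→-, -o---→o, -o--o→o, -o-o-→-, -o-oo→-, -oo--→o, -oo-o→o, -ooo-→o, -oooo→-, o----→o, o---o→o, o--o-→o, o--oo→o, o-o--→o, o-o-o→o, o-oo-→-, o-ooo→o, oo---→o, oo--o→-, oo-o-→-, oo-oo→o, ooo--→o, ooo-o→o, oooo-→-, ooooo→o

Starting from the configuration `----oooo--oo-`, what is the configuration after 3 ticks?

oo-----o-oooo
-oooo-o--o-oo
oo--o-ooo---o

oo--o-ooo---o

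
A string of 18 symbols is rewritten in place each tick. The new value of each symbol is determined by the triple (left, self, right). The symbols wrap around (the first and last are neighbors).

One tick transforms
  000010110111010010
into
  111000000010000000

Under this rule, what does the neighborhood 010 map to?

0

At position 4 the neighborhood is 010; the next row has 0 there.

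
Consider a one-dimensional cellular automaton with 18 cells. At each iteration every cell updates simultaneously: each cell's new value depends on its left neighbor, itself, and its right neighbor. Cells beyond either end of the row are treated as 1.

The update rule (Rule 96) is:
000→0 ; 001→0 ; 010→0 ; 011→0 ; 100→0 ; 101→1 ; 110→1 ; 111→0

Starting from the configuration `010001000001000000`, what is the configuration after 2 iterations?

100000000000000000

100000000000000000
100000000000000000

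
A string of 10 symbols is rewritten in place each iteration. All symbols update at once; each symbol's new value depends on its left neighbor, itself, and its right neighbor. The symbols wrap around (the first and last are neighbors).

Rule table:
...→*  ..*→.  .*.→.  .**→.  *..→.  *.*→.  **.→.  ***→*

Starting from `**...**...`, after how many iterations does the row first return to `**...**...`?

2

iteration 1: ...*....*.
iteration 2: **...**...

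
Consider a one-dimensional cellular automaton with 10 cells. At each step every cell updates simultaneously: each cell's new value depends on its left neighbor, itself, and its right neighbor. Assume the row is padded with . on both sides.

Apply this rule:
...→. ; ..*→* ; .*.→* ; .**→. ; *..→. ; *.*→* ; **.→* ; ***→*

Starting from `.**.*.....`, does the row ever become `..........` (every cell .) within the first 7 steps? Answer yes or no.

no

*.***.....
**.**.....
.**.*.....  (repeats step 0; period 3)
step 7: *.***.....
step 7 is *.***....., still not uniform .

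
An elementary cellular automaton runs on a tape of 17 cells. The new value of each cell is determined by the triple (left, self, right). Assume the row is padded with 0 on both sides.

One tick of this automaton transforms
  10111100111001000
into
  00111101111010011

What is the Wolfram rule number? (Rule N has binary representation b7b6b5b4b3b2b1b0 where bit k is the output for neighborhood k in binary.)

203

position 3: 111 → 1  (bit 7 = 1)
position 5: 110 → 1  (bit 6 = 1)
position 1: 101 → 0  (bit 5 = 0)
position 6: 100 → 0  (bit 4 = 0)
position 2: 011 → 1  (bit 3 = 1)
position 0: 010 → 0  (bit 2 = 0)
position 7: 001 → 1  (bit 1 = 1)
position 15: 000 → 1  (bit 0 = 1)
bits b7..b0 = 11001011 = 203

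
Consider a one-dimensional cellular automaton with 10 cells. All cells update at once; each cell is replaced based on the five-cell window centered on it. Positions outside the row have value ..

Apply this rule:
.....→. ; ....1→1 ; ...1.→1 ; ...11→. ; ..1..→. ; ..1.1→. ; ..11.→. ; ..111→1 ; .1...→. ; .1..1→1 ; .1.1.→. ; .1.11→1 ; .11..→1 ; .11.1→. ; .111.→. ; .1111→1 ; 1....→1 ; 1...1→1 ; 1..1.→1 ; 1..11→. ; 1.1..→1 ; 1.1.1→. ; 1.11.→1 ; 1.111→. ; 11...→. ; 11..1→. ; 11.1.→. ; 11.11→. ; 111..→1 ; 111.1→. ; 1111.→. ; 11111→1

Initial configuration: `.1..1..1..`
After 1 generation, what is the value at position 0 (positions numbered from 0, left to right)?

1.11.11..1
position 0 holds 1

1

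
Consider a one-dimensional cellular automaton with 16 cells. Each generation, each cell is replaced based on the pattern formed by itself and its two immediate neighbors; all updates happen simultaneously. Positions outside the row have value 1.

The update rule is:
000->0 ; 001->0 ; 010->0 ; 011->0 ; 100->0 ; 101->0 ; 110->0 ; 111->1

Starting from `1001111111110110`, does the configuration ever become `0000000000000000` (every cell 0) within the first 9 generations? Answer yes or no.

yes

0000111111100000
0000011111000000
0000001110000000
0000000100000000
0000000000000000
all cells are 0 at generation 5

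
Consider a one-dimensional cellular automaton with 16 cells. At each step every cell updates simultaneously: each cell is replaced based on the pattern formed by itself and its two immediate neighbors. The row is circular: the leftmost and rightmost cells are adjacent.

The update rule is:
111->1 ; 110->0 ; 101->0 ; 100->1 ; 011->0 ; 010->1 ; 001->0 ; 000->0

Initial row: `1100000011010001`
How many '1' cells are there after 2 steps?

4

1010000000011000
1011000000000100
count of 1: 4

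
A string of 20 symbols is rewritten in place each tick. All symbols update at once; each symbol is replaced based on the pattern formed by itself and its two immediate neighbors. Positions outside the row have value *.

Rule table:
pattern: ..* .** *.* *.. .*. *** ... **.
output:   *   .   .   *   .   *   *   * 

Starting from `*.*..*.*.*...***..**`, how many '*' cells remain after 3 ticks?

15

tick 1: *..**.....***.****.*
tick 2: ***.******.**..***..
tick 3: ***..*****..***.****
count of *: 15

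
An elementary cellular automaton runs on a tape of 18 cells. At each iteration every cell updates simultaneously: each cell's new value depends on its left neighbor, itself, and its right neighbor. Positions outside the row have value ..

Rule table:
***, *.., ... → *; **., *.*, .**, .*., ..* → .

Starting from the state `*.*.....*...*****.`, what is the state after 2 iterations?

**..**.*...*..*...

...****..**..***.*
**..**.*...*..*...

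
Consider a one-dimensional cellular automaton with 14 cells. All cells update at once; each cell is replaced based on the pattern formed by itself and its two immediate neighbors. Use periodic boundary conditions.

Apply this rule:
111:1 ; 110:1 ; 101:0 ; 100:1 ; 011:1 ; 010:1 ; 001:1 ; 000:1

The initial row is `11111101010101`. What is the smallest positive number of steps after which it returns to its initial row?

1

11111101010101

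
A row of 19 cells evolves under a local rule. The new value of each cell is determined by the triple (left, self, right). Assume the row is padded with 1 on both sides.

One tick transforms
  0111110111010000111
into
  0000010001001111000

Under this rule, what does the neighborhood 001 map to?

1

At position 15 the neighborhood is 001; the next row has 1 there.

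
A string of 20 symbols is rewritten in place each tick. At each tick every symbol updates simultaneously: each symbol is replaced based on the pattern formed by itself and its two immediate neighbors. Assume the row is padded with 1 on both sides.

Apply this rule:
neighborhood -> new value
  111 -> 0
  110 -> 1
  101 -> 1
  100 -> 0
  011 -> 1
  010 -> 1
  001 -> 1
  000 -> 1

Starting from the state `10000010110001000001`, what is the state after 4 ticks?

10111111110111011111
11100000011101110000
00101111110111010111
01111000011101111100

01111000011101111100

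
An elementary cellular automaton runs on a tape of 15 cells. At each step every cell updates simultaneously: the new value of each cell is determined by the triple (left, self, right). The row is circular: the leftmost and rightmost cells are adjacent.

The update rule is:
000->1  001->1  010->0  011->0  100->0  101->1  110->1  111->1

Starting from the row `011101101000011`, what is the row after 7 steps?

011101101110101

step 1: 101110110011101
step 2: 110111010101110
step 3: 011011101010111
step 4: 101101110101011
step 5: 110110111010101
step 6: 111011011101010
step 7: 011101101110101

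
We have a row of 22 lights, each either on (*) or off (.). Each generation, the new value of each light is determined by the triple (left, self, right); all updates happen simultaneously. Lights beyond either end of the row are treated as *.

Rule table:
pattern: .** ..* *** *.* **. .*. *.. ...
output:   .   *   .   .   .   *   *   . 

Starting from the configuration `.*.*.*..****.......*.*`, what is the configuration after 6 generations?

....******..*.***.****

.*.*.***....*.....**..
.*.*....*..***...*..**
.*.**..****...*.****..
.*...**....*.**.....**
.**.*..*..**...*...*..
....******..*.***.****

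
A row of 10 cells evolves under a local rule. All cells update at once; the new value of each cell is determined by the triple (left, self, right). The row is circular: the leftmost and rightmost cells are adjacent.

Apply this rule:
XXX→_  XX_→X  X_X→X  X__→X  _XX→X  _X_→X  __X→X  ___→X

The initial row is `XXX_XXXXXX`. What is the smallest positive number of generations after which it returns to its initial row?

__XXX_____
XXX_XXXXXX

2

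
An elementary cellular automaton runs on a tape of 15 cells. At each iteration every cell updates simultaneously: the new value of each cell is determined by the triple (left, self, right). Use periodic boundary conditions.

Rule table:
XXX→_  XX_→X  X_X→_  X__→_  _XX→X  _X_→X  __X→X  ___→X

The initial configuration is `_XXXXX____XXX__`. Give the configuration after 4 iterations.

iteration 1: XX___X_XXXX_X_X
iteration 2: _X_XXX_X__X_X_X
iteration 3: _X_X_X_X_XX_X_X
iteration 4: _X_X_X_X_XX_X_X

_X_X_X_X_XX_X_X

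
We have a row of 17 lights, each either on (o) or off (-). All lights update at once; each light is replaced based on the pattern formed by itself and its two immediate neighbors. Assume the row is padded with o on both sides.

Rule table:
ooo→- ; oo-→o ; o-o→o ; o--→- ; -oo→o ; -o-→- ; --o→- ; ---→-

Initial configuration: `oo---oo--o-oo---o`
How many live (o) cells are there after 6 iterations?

4

iteration 1: -o---oo---ooo---o
iteration 2: o----oo---o-o---o
iteration 3: o----oo----o----o
iteration 4: o----oo---------o
iteration 5: o----oo---------o  (fixed point — unchanged through iteration 6)
count of o: 4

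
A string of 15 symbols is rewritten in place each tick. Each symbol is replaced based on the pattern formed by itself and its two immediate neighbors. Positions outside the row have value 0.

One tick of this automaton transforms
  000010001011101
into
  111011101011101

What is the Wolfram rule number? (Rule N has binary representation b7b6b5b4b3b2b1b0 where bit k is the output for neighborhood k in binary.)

position 11: 111 → 1  (bit 7 = 1)
position 12: 110 → 1  (bit 6 = 1)
position 9: 101 → 0  (bit 5 = 0)
position 5: 100 → 1  (bit 4 = 1)
position 10: 011 → 1  (bit 3 = 1)
position 4: 010 → 1  (bit 2 = 1)
position 3: 001 → 0  (bit 1 = 0)
position 0: 000 → 1  (bit 0 = 1)
bits b7..b0 = 11011101 = 221

221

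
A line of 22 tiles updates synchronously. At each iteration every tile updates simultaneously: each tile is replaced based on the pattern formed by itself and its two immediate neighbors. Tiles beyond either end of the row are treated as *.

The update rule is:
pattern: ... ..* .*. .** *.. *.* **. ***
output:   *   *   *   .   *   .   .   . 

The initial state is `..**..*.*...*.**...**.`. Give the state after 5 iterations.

iteration 1: **..***.*****...***...
iteration 2: ..**.........***...***
iteration 3: **..*********...***...
iteration 4: ..**.........***...***  (repeats iteration 2; period 2)
iteration 5: **..*********...***...

**..*********...***...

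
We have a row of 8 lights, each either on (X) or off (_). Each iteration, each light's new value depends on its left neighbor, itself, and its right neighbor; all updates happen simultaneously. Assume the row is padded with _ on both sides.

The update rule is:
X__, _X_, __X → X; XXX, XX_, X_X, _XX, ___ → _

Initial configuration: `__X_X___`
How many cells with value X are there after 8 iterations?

2

_XX_XX__
X_____X_
XX___XXX
__X_X___  (repeats iteration 0; period 4)
iteration 8: __X_X___
count of X: 2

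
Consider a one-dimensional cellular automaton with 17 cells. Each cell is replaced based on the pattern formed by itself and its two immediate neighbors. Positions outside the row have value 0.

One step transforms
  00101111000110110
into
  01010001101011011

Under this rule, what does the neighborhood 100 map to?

1

At position 8 the neighborhood is 100; the next row has 1 there.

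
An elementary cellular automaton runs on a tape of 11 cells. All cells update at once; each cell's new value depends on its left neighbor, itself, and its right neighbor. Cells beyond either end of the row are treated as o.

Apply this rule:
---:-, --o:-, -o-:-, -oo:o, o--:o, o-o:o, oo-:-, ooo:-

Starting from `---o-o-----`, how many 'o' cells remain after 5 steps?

step 1: o---o-o----
step 2: -o---o-o---
step 3: o-o---o-o--
step 4: -o-o---o-o-
step 5: o-o-o---o-o
count of o: 5

5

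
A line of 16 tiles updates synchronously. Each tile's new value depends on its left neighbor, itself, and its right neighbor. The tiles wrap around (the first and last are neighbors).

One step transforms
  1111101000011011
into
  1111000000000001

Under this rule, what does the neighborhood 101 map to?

0

At position 5 the neighborhood is 101; the next row has 0 there.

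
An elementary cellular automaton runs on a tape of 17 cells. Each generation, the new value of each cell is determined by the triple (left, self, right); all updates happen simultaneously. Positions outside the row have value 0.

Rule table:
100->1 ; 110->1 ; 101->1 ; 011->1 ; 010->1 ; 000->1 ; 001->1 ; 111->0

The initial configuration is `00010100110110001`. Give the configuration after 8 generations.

11111111111111111
10000000000000001
11111111111111111  (repeats generation 1; period 2)
generation 8: 10000000000000001

10000000000000001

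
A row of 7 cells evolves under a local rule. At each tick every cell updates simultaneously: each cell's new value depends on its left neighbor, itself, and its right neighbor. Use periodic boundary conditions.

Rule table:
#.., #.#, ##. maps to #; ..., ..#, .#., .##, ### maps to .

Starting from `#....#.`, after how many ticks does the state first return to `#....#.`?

.#....#
#.#....
.#.#...
..#.#..
...#.#.
....#.#
#....#.

7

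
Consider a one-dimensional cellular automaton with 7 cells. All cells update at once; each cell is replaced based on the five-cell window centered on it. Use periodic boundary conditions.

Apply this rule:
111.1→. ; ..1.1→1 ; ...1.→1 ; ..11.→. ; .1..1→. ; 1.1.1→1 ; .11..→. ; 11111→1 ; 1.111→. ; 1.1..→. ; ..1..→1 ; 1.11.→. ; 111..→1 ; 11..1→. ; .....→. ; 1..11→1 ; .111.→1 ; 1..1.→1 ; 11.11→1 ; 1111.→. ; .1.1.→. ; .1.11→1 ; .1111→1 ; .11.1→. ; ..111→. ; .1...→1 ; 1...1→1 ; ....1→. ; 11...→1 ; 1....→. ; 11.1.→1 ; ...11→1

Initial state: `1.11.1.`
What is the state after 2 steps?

...1..1

step 1: 11..11.
step 2: ...1..1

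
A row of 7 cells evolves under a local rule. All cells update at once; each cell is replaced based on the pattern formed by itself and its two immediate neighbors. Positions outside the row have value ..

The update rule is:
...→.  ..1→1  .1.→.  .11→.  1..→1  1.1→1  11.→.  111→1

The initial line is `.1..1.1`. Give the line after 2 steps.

1.11.1.
.1..1.1

.1..1.1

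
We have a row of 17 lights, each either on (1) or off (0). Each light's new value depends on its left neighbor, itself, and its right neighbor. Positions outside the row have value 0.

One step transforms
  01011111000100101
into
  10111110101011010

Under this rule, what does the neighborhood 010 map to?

0

At position 1 the neighborhood is 010; the next row has 0 there.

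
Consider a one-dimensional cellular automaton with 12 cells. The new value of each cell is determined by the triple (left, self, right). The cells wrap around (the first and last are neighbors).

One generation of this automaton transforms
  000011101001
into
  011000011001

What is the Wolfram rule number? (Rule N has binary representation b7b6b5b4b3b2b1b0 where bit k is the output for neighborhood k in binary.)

position 5: 111 → 0  (bit 7 = 0)
position 6: 110 → 0  (bit 6 = 0)
position 7: 101 → 1  (bit 5 = 1)
position 0: 100 → 0  (bit 4 = 0)
position 4: 011 → 0  (bit 3 = 0)
position 8: 010 → 1  (bit 2 = 1)
position 3: 001 → 0  (bit 1 = 0)
position 1: 000 → 1  (bit 0 = 1)
bits b7..b0 = 00100101 = 37

37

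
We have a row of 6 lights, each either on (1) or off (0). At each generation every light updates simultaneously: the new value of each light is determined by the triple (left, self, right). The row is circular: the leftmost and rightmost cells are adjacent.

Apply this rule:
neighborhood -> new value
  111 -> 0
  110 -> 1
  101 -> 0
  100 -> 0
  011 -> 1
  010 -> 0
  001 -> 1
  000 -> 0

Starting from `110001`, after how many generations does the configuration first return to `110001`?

010011
000111
001101
011100
110100
110001

6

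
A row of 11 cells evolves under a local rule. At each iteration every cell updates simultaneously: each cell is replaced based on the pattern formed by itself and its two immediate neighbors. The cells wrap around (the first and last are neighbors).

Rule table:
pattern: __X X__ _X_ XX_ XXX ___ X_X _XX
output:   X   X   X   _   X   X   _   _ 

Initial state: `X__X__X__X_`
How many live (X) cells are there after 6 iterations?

5

iteration 1: XXXXXXXXXX_
iteration 2: _XXXXXXXX__
iteration 3: X_XXXXXX_XX
iteration 4: ___XXXX___X
iteration 5: XXX_XX_XXXX
iteration 6: XX______XXX
count of X: 5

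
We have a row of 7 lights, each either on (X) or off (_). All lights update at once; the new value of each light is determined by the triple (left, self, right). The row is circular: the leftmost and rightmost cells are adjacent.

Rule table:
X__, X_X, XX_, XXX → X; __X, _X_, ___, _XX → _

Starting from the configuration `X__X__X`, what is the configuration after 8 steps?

step 1: XX__X__
step 2: _XX__X_
step 3: __XX__X
step 4: X__XX__
step 5: _X__XX_
step 6: __X__XX
step 7: X__X__X  (repeats step 0; period 7)
step 8: XX__X__

XX__X__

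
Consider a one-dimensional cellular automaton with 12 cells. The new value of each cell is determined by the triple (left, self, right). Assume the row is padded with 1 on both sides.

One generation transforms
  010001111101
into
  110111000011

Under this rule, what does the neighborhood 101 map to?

1

At position 0 the neighborhood is 101; the next row has 1 there.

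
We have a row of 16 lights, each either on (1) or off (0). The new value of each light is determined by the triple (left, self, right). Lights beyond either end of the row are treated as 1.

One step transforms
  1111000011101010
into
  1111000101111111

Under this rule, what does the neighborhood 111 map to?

At position 0 the neighborhood is 111; the next row has 1 there.

1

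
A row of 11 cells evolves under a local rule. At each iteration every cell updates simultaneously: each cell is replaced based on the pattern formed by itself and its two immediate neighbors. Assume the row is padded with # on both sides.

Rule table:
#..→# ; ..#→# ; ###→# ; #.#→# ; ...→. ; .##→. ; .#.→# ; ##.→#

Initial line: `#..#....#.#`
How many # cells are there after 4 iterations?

iteration 1: #####..###.
iteration 2: #######.###
iteration 3: ########.##
iteration 4: #########.#
count of #: 10

10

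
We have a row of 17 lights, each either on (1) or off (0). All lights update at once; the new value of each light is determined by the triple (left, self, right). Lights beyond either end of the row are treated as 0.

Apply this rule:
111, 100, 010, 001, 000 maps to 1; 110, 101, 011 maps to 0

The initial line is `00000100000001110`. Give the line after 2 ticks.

11111111111110101
01111111111100101

01111111111100101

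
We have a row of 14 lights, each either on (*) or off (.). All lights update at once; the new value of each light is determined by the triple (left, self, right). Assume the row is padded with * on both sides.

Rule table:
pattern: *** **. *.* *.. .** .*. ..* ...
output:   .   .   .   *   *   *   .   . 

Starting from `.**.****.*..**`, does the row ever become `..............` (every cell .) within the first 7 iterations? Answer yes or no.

.*..*....**.*.
.**.**...*..*.
.*..*.*..**.*.
.**.*.**.*..*.
.*..*.*..**.*.  (repeats iteration 3; period 2)
iteration 7: .*..*.*..**.*.
iteration 7 is .*..*.*..**.*., still not uniform .

no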